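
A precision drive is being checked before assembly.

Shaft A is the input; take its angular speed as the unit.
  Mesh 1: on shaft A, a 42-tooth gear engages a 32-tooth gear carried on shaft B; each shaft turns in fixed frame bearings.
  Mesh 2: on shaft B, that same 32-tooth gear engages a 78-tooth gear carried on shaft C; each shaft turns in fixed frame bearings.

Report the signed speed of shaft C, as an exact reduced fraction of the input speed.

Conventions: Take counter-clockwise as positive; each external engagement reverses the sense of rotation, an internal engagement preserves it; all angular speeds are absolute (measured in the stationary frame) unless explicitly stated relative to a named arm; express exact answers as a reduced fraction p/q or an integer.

7/13

2-mesh fixed-axis compound train (all bearings frame-fixed)
mesh 1 [42T→32T]: |ω|/ω_in = 1×42/32 = 21/16, sense flips to −
mesh 2 [32T→78T]: |ω|/ω_in = (21/16)×32/78 = 7/13, sense flips to +
signed output speed (× input speed) = 7/13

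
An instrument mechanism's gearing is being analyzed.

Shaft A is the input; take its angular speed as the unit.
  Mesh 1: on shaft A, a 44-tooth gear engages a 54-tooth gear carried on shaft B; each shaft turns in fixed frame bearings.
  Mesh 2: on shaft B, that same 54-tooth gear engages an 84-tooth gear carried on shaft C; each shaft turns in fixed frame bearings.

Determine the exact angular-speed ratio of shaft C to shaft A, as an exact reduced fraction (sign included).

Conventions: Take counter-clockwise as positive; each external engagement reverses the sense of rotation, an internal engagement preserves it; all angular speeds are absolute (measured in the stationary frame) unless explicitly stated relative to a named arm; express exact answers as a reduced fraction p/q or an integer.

class = fixed-axis compound train [2 meshes; 2 ratios multiply, 2 sense flips]
mesh 1 [44T→54T]: running ratio 22/27, sense −
mesh 2 [54T→84T]: running ratio 11/21, sense +
ω_out/ω_in = 11/21

11/21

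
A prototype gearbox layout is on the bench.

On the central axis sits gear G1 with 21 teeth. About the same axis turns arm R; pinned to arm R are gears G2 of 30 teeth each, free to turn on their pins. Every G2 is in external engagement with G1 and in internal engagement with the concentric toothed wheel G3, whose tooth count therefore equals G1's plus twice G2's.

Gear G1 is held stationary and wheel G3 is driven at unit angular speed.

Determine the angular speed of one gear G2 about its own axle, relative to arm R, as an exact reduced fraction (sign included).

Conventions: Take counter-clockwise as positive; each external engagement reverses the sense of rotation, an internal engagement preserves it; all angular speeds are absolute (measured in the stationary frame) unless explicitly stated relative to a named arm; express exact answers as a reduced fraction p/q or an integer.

topology: planetary set — G1 21T / G2 30T / G3 81T, arm = carrier (Willis)
ring teeth: 21 + 2·30 = 81
21(ω_sun−ω_arm) = −81(ω_ring−ω_arm),  ω_sun = 0, ω_ring = 1
21(0−ω_arm) = −81(1−ω_arm)  ⇒  102·ω_arm = 81  ⇒  ω_arm = 27/34
sun–planet mesh: 21·(0−27/34) = −30·(ω_p−ω_arm)  ⇒  ω_p−ω_arm = 189/340
exact speed ratio = 189/340

189/340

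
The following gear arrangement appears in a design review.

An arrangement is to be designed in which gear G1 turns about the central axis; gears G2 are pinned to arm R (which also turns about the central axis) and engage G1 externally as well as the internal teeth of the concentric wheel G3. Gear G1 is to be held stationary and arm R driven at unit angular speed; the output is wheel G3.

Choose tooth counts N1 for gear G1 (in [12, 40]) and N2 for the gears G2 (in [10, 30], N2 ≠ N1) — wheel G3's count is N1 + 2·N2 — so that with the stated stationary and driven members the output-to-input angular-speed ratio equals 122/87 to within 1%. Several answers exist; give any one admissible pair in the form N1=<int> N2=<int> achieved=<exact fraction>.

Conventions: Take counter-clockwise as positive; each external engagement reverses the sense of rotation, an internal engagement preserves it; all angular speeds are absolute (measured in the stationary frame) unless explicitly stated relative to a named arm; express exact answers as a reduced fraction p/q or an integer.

N1=35 N2=26 achieved=122/87

planetary set to be sized for 122/87 (Willis relation)
Willis with ω_sun = 0: ω_ring/ω_arm = (N1+N3)/N3; set equal to 122/87  ⇒  N3/N1 = 1/(122/87 − 1) = 87/35
N3 = N1 + 2·N2  ⇒  N2/N1 = (N3/N1 − 1)/2 = (87/35 − 1)/2 = 26/35
smallest multiple with N1 ≥ 12 and N2 ≥ 10: k = 1  ⇒  N1 = 1·35 = 35, N2 = 1·26 = 26 (N1 ≤ 40, N2 ≤ 30, N2 ≠ N1 ✓), N3 = 35 + 2·26 = 87
check: (N1+N3)/N3 with N1 = 35, N3 = 87 gives 122/87; |achieved − target| = 0 ≤ 61/4350 ✓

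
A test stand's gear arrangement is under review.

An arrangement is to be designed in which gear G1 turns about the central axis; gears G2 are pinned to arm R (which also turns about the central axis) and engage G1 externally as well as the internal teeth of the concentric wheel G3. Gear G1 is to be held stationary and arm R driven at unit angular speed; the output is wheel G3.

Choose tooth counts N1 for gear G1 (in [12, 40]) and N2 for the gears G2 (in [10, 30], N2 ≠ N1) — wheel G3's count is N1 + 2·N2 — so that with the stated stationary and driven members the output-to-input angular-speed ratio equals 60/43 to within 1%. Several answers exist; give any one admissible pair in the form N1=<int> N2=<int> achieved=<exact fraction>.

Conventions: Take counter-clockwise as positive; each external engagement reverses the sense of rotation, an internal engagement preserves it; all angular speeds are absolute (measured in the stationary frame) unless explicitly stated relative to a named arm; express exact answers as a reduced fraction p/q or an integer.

topology: planetary set — design target 60/43, arm = carrier (Willis)
Willis with ω_sun = 0: ω_ring/ω_arm = (N1+N3)/N3; set equal to 60/43  ⇒  N3/N1 = 1/(60/43 − 1) = 43/17
N3 = N1 + 2·N2  ⇒  N2/N1 = (N3/N1 − 1)/2 = (43/17 − 1)/2 = 13/17
smallest multiple with N1 ≥ 12 and N2 ≥ 10: k = 1  ⇒  N1 = 1·17 = 17, N2 = 1·13 = 13 (N1 ≤ 40, N2 ≤ 30, N2 ≠ N1 ✓), N3 = 17 + 2·13 = 43
check: (N1+N3)/N3 with N1 = 17, N3 = 43 gives 60/43; |achieved − target| = 0 ≤ 3/215 ✓

N1=17 N2=13 achieved=60/43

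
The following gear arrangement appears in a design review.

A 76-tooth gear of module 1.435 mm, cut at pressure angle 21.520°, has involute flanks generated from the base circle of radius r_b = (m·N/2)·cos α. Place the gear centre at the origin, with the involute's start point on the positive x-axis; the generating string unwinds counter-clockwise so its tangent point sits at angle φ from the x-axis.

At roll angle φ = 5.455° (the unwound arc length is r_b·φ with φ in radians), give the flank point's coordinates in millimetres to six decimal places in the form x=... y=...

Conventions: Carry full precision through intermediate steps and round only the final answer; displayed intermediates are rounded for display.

topology: single-mesh involute geometry — m = 1.435, N = 76
pitch radius r_p = m·N/2 = 1.435·76/2 = 54.530000
base radius r_b = r_p·cos α = 54.530000·cos 21.520° = 50.728691
roll angle φ = 5.455° = 0.09520771 rad
x = r_b·(cos φ + φ·sin φ) = 50.958085
y = r_b·(sin φ − φ·cos φ) = 0.014580

x=50.958085 y=0.014580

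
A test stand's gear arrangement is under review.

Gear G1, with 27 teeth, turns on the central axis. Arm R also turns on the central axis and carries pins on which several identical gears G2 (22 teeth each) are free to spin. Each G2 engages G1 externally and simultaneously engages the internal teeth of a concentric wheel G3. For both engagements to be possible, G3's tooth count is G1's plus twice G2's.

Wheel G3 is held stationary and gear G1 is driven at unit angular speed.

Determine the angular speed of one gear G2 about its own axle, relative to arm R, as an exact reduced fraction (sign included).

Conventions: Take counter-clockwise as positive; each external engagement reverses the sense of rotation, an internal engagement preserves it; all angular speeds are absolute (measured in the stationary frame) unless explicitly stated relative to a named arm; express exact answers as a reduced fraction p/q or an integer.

planetary set (27T centre, 22T on arm, 71T internal) — Willis relation
ring teeth: 27 + 2·22 = 71
27(ω_sun−ω_arm) = −71(ω_ring−ω_arm),  ω_ring = 0, ω_sun = 1
27(1−ω_arm) = −71(0−ω_arm)  ⇒  98·ω_arm = 27  ⇒  ω_arm = 27/98
sun–planet mesh: 27·(1−27/98) = −22·(ω_p−ω_arm)  ⇒  ω_p−ω_arm = -1917/2156
exact speed ratio = -1917/2156

-1917/2156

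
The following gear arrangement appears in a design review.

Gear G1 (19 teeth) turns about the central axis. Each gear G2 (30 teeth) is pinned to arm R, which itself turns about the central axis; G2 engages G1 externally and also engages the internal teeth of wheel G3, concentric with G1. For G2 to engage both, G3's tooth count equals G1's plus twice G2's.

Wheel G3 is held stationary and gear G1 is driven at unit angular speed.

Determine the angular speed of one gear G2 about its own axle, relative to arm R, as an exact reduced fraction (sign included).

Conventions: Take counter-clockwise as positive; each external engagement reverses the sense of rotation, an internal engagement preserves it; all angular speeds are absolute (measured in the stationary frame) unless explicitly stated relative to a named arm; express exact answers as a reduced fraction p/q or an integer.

-1501/2940

topology: planetary set — G1 19T / G2 30T / G3 79T, arm = carrier (Willis)
ring teeth: 19 + 2·30 = 79
19(ω_sun−ω_arm) = −79(ω_ring−ω_arm),  ω_ring = 0, ω_sun = 1
19(1−ω_arm) = −79(0−ω_arm)  ⇒  98·ω_arm = 19  ⇒  ω_arm = 19/98
sun–planet mesh: 19·(1−19/98) = −30·(ω_p−ω_arm)  ⇒  ω_p−ω_arm = -1501/2940
exact speed ratio = -1501/2940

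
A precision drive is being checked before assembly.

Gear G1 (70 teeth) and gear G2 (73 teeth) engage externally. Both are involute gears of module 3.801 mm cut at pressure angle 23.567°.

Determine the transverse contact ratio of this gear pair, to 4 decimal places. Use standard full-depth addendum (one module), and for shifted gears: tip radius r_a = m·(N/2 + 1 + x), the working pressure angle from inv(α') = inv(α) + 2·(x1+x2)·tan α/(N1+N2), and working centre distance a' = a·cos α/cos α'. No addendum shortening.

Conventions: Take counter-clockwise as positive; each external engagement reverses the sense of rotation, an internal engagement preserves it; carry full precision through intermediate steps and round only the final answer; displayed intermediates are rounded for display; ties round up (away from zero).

recognized (one external pair, fixed centres): single-mesh tooth geometry, m = 3.801, N1 = 70, N2 = 73
base radii: r_b1 = 121.938971, r_b2 = 127.164927
tip radii: r_a1 = 136.836000, r_a2 = 142.537500
no profile shift: α' = α, a' = a
action lengths: √(r_a1²−r_b1²) = 62.088471, √(r_a2²−r_b2²) = 64.389597
base pitch p_b = π·m·cos α = 10.945216
CR = (62.088471 + 64.389597 − 271.771500·sin 23.56700°)/10.945216 = 1.627932
contact ratio ≈ 1.6279

1.6279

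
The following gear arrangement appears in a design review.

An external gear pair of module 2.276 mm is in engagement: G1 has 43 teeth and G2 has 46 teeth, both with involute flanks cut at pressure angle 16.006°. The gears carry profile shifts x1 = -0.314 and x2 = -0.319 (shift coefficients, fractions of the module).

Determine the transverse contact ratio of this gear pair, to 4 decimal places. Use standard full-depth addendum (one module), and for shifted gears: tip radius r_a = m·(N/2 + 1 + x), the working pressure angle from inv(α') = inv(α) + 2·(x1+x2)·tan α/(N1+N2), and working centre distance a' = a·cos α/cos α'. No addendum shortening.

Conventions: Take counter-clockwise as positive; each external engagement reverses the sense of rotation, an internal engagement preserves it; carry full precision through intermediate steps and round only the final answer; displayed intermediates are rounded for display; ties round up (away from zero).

single-mesh involute tooth geometry (43T engaging 46T at module 2.276)
base radii: r_b1 = 47.036967, r_b2 = 50.318616
tip radii: r_a1 = 50.495336, r_a2 = 53.897956
inv(α') = inv(16.006°) + 2·(-0.314-0.319)·tan α/(43+46) = 0.00342083  ⇒  α' = 12.37316°
a' = a·cos α / cos α' = 101.2820·cos 16.006°/cos 12.37316° = 99.670656
action lengths: √(r_a1²−r_b1²) = 18.365802, √(r_a2²−r_b2²) = 19.313895
base pitch p_b = π·m·cos α = 6.873069
CR = (18.365802 + 19.313895 − 99.670656·sin 12.37316°)/6.873069 = 2.374848
contact ratio ≈ 2.3748

2.3748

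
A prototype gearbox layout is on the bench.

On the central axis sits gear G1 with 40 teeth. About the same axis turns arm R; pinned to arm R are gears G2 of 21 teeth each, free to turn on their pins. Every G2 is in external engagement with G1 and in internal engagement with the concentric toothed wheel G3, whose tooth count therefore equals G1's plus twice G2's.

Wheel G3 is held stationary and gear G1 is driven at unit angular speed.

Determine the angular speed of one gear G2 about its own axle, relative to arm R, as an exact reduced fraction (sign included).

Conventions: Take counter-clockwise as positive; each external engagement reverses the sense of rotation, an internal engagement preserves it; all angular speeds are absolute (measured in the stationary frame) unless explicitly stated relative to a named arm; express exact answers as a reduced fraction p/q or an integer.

-1640/1281

topology: planetary set — G1 40T / G2 21T / G3 82T, arm = carrier (Willis)
ring teeth: 40 + 2·21 = 82
40(ω_sun−ω_arm) = −82(ω_ring−ω_arm),  ω_ring = 0, ω_sun = 1
40(1−ω_arm) = −82(0−ω_arm)  ⇒  122·ω_arm = 40  ⇒  ω_arm = 20/61
sun–planet mesh: 40·(1−20/61) = −21·(ω_p−ω_arm)  ⇒  ω_p−ω_arm = -1640/1281
exact speed ratio = -1640/1281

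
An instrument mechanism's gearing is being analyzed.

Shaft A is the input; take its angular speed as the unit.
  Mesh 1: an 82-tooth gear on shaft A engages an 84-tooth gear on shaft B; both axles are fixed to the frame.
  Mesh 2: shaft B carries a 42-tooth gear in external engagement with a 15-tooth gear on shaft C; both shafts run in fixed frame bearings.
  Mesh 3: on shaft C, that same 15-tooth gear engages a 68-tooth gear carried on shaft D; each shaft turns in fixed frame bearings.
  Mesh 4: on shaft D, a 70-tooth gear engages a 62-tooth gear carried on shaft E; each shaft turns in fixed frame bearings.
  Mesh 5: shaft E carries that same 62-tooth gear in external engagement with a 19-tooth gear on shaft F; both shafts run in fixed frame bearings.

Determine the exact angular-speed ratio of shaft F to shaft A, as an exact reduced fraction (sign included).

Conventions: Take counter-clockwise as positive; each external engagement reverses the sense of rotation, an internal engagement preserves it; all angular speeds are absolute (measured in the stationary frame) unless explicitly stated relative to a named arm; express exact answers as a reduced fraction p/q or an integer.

class = fixed-axis compound train [5 meshes; 5 ratios multiply, 5 sense flips]
mesh 1 [82T→84T]: running ratio 41/42, sense −
mesh 2 [42T→15T]: running ratio 41/15, sense +
mesh 3 [15T→68T]: running ratio 41/68, sense −
mesh 4 [70T→62T]: running ratio 1435/2108, sense +
mesh 5 [62T→19T]: running ratio 1435/646, sense −
ω_out/ω_in = -1435/646

-1435/646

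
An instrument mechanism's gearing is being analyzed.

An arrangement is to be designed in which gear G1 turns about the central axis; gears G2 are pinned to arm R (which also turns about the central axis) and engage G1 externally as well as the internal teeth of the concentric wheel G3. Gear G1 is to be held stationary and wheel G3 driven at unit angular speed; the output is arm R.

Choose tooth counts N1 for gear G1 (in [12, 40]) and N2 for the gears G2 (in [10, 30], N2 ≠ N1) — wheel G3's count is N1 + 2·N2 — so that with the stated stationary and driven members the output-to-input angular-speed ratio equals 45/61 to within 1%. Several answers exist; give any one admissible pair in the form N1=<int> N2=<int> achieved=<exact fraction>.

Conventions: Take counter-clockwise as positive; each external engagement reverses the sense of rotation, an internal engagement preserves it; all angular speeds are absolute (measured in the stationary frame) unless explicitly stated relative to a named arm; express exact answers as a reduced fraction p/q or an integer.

topology: planetary set — design target 45/61, arm = carrier (Willis)
Willis with ω_sun = 0: ω_arm/ω_ring = N3/(N1+N3); set equal to 45/61  ⇒  N3/N1 = (45/61)/(1 − 45/61) = 45/16
N3 = N1 + 2·N2  ⇒  N2/N1 = (N3/N1 − 1)/2 = (45/16 − 1)/2 = 29/32
smallest multiple with N1 ≥ 12 and N2 ≥ 10: k = 1  ⇒  N1 = 1·32 = 32, N2 = 1·29 = 29 (N1 ≤ 40, N2 ≤ 30, N2 ≠ N1 ✓), N3 = 32 + 2·29 = 90
check: N3/(N1+N3) with N1 = 32, N3 = 90 gives 45/61; |achieved − target| = 0 ≤ 9/1220 ✓

N1=32 N2=29 achieved=45/61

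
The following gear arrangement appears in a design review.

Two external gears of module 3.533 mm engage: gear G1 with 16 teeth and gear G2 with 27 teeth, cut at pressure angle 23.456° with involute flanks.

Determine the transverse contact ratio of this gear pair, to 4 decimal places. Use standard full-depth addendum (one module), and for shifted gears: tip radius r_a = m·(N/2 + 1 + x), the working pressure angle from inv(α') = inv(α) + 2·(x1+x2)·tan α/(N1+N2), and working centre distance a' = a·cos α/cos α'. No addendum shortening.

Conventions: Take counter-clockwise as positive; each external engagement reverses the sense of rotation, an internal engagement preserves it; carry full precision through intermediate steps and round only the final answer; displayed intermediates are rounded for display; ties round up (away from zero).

1.4550

topology: single-mesh involute geometry — m = 3.533, 16T/27T pair
base radii: r_b1 = 25.928433, r_b2 = 43.754231
tip radii: r_a1 = 31.797000, r_a2 = 51.228500
no profile shift: α' = α, a' = a
action lengths: √(r_a1²−r_b1²) = 18.405585, √(r_a2²−r_b2²) = 26.644446
base pitch p_b = π·m·cos α = 10.182072
CR = (18.405585 + 26.644446 − 75.959500·sin 23.45600°)/10.182072 = 1.454984
contact ratio ≈ 1.4550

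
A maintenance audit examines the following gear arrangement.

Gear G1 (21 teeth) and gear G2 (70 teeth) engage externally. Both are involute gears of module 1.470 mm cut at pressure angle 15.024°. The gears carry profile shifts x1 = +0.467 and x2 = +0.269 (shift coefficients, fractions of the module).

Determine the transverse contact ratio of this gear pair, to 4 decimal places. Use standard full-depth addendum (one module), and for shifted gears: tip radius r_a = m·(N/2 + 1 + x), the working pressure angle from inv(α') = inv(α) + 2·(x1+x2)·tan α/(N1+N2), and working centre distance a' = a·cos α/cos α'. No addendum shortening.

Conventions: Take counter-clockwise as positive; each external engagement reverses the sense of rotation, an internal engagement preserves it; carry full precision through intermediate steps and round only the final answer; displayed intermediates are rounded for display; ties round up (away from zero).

1.7565

single-mesh involute tooth geometry (21T engaging 70T at module 1.470)
base radii: r_b1 = 14.907390, r_b2 = 49.691302
tip radii: r_a1 = 17.591490, r_a2 = 53.315430
inv(α') = inv(15.024°) + 2·(+0.467+0.269)·tan α/(21+70) = 0.01052149  ⇒  α' = 17.86931°
a' = a·cos α / cos α' = 66.8850·cos 15.024°/cos 17.86931° = 67.872959
action lengths: √(r_a1²−r_b1²) = 9.339713, √(r_a2²−r_b2²) = 19.321222
base pitch p_b = π·m·cos α = 4.460281
CR = (9.339713 + 19.321222 − 67.872959·sin 17.86931°)/4.460281 = 1.756465
contact ratio ≈ 1.7565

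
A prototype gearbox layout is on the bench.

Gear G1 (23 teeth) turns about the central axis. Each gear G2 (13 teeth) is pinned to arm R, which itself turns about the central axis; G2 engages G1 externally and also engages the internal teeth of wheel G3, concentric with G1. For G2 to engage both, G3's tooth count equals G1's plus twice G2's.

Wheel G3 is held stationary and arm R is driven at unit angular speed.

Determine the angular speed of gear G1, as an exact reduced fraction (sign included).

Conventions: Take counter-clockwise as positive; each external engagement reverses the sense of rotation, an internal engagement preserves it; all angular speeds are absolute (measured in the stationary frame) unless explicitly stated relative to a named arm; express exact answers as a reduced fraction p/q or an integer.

planetary set (23T centre, 13T on arm, 49T internal) — Willis relation
ring teeth: 23 + 2·13 = 49
23(ω_sun−ω_arm) = −49(ω_ring−ω_arm),  ω_ring = 0, ω_arm = 1
ω_sun = 1 − (49/23)(0−1) = 72/23
exact speed ratio = 72/23

72/23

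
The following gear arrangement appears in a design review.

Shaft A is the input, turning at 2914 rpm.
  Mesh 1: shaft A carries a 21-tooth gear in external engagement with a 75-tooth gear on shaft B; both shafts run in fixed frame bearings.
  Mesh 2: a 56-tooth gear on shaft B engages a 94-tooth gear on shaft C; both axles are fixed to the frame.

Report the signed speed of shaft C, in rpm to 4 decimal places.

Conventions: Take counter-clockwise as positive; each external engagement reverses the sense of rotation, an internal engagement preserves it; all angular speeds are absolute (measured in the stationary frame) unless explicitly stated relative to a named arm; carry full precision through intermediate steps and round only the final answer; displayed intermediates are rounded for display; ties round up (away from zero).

+486.0800 rpm

class = fixed-axis compound train [2 meshes; 2 ratios multiply, 2 sense flips]
mesh 1 [21T→75T]: ω = 2914.0000×21/75 = 815.9200 rpm, sense flips to −
mesh 2 [56T→94T]: ω = 815.9200×56/94 = 486.0800 rpm, sense flips to +
signed output speed = +486.0800 rpm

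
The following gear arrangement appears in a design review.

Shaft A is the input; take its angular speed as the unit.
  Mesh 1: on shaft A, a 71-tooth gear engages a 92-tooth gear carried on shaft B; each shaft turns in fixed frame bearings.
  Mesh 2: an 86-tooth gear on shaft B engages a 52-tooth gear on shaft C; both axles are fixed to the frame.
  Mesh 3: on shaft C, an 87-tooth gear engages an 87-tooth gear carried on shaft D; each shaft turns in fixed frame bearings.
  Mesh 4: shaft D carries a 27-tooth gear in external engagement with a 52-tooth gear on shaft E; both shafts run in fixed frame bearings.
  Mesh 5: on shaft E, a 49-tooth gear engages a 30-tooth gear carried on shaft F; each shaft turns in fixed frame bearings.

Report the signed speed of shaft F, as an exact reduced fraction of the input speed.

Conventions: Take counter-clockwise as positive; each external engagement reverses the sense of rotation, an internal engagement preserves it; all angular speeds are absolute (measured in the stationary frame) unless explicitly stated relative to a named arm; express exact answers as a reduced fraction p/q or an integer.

-1346373/1243840

5-mesh fixed-axis compound train (all bearings frame-fixed)
mesh 1 [71T→92T]: |ω|/ω_in = 1×71/92 = 71/92, sense flips to −
mesh 2 [86T→52T]: |ω|/ω_in = (71/92)×86/52 = 3053/2392, sense flips to +
mesh 3 [87T→87T]: |ω|/ω_in = (3053/2392)×87/87 = 3053/2392, sense flips to −
mesh 4 [27T→52T]: |ω|/ω_in = (3053/2392)×27/52 = 82431/124384, sense flips to +
mesh 5 [49T→30T]: |ω|/ω_in = (82431/124384)×49/30 = 1346373/1243840, sense flips to −
signed output speed (× input speed) = -1346373/1243840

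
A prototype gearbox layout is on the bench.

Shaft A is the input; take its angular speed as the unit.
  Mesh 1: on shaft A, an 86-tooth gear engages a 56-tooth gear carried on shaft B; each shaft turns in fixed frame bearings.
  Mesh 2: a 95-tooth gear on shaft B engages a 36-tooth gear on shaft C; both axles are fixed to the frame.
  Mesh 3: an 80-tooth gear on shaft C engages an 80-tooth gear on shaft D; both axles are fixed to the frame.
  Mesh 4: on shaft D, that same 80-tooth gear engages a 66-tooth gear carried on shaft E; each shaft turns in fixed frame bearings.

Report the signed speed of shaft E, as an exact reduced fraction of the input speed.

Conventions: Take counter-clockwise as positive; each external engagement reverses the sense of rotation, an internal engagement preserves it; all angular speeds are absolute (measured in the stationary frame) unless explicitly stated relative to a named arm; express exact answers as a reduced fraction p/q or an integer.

20425/4158

4-mesh fixed-axis compound train (all bearings frame-fixed)
mesh 1 [86T→56T]: |ω|/ω_in = 1×86/56 = 43/28, sense flips to −
mesh 2 [95T→36T]: |ω|/ω_in = (43/28)×95/36 = 4085/1008, sense flips to +
mesh 3 [80T→80T]: |ω|/ω_in = (4085/1008)×80/80 = 4085/1008, sense flips to −
mesh 4 [80T→66T]: |ω|/ω_in = (4085/1008)×80/66 = 20425/4158, sense flips to +
signed output speed (× input speed) = 20425/4158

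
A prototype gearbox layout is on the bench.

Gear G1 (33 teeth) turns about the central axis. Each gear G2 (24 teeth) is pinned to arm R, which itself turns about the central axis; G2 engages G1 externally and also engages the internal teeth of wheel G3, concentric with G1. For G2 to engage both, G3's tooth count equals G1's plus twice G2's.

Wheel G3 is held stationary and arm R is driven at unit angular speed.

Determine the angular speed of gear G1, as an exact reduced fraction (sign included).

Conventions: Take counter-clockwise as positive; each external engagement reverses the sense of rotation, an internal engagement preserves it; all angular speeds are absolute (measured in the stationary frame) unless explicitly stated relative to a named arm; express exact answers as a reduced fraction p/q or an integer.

38/11

recognized (axles ride arm R): planetary set, 33/24/81 teeth
ring teeth: 33 + 2·24 = 81
33(ω_sun−ω_arm) = −81(ω_ring−ω_arm),  ω_ring = 0, ω_arm = 1
ω_sun = 1 − (81/33)(0−1) = 38/11
exact speed ratio = 38/11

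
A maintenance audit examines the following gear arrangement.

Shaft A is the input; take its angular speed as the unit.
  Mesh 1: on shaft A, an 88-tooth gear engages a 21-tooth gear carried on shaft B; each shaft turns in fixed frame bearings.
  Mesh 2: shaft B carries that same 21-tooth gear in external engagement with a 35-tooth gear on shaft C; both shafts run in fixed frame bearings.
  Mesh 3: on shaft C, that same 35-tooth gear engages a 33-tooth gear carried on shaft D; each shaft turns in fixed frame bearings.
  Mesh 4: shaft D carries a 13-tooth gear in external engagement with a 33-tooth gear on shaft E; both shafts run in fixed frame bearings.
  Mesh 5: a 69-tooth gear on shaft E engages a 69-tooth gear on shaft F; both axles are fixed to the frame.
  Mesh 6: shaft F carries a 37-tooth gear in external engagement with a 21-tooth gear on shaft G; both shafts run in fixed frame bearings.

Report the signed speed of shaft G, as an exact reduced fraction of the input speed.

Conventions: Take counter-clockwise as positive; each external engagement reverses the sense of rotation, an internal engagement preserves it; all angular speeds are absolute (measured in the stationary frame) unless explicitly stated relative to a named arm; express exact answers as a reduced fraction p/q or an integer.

6-mesh fixed-axis compound train (all bearings frame-fixed)
mesh 1 [88T→21T]: |ω|/ω_in = 1×88/21 = 88/21, sense flips to −
mesh 2 [21T→35T]: |ω|/ω_in = (88/21)×21/35 = 88/35, sense flips to +
mesh 3 [35T→33T]: |ω|/ω_in = (88/35)×35/33 = 8/3, sense flips to −
mesh 4 [13T→33T]: |ω|/ω_in = (8/3)×13/33 = 104/99, sense flips to +
mesh 5 [69T→69T]: |ω|/ω_in = (104/99)×69/69 = 104/99, sense flips to −
mesh 6 [37T→21T]: |ω|/ω_in = (104/99)×37/21 = 3848/2079, sense flips to +
signed output speed (× input speed) = 3848/2079

3848/2079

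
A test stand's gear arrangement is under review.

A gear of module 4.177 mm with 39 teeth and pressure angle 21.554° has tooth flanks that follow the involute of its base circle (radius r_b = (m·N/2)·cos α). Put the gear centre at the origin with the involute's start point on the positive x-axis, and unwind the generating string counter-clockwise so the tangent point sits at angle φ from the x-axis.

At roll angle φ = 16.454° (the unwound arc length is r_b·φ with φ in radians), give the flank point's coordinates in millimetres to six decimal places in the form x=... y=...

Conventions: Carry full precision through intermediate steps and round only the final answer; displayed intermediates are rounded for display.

x=78.815428 y=0.593137

single-mesh involute tooth geometry (39T wheel at module 4.177)
pitch radius r_p = m·N/2 = 4.177·39/2 = 81.451500
base radius r_b = r_p·cos α = 81.451500·cos 21.554° = 75.755738
roll angle φ = 16.454° = 0.28717648 rad
x = r_b·(cos φ + φ·sin φ) = 78.815428
y = r_b·(sin φ − φ·cos φ) = 0.593137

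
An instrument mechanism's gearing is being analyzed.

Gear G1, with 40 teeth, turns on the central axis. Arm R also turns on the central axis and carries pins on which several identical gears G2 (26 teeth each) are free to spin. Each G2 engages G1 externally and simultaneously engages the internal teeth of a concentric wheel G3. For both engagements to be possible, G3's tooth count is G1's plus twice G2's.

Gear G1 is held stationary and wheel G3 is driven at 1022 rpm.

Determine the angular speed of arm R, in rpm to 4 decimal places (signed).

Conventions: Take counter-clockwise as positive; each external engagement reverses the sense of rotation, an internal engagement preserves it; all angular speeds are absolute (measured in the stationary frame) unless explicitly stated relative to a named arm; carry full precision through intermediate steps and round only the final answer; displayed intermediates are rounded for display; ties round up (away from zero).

+712.3030 rpm

recognized (axles ride arm R): planetary set, 40/26/92 teeth
normalise by the input: solve with ω_ring = 1, then scale by 1022 rpm
ring teeth: 40 + 2·26 = 92
40(ω_sun−ω_arm) = −92(ω_ring−ω_arm),  ω_sun = 0, ω_ring = 1
40(0−ω_arm) = −92(1−ω_arm)  ⇒  132·ω_arm = 92  ⇒  ω_arm = 23/33
scale: ω_arm = 23/33 × 1022 rpm = +712.3030 rpm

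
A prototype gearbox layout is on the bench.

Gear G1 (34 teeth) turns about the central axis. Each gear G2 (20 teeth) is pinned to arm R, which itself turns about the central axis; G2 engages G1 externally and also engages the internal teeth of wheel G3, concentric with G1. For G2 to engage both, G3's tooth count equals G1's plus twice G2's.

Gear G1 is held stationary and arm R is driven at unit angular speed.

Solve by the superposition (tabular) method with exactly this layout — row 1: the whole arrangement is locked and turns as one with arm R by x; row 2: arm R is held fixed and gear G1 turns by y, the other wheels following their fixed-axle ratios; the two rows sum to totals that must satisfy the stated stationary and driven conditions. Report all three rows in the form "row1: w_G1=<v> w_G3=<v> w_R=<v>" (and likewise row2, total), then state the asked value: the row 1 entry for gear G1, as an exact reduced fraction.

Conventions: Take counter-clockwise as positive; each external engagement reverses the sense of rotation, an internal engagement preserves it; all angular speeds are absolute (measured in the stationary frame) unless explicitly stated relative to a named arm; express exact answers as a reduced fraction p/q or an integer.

row1: w_G1=1 w_G3=1 w_R=1
row2: w_G1=-1 w_G3=17/37 w_R=0
total: w_G1=0 w_G3=54/37 w_R=1
asked value: 1

topology: planetary set — G1 34T / G2 20T / G3 74T, arm = carrier (Willis)
row 1 — lock + rotate with arm: ω_sun = ω_ring = ω_arm = x
superposition row 2 [arm held]: sun y, ring −(34/74)·y, arm 0
boundary: total ω_sun = x + y = 0 and total ω_arm = x = 1  ⇒  y = -1, x = 1
row 2 ring = −(34/74)·(-1) = 17/37
totals (row 1 + row 2): sun 1 + (-1) = 0, ring 1 + 17/37 = 54/37, arm 1 + 0 = 1
asked cell (row1, sun) = 1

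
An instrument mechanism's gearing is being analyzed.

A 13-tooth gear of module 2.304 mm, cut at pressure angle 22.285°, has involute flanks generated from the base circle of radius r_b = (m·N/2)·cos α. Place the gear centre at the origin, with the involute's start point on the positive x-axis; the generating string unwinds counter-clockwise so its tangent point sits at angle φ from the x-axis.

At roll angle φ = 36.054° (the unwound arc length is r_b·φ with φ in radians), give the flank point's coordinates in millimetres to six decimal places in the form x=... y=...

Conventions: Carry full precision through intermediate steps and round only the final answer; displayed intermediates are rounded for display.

class = single-mesh tooth geometry [base-circle involute, m = 2.304, 13T]
pitch radius r_p = m·N/2 = 2.304·13/2 = 14.976000
base radius r_b = r_p·cos α = 14.976000·cos 22.285° = 13.857428
roll angle φ = 36.054° = 0.62926101 rad
x = r_b·(cos φ + φ·sin φ) = 16.335311
y = r_b·(sin φ − φ·cos φ) = 1.106009

x=16.335311 y=1.106009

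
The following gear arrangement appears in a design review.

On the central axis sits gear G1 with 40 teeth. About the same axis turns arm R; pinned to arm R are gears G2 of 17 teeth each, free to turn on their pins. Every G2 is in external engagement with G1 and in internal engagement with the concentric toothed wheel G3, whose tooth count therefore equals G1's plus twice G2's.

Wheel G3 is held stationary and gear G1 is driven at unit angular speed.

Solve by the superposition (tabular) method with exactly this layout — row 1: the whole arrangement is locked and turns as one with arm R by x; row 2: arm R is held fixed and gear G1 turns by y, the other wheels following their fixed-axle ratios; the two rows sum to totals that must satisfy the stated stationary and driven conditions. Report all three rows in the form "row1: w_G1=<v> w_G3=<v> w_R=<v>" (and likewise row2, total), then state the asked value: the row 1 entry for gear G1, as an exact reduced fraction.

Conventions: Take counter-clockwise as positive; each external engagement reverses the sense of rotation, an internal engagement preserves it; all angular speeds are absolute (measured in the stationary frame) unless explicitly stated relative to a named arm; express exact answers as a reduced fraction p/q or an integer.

row1: w_G1=20/57 w_G3=20/57 w_R=20/57
row2: w_G1=37/57 w_G3=-20/57 w_R=0
total: w_G1=1 w_G3=0 w_R=20/57
asked value: 20/57

recognized (axles ride arm R): planetary set, 40/17/74 teeth
row 1 — lock + rotate with arm: ω_sun = ω_ring = ω_arm = x
row 2 (arm held, sun turns y): ω_ring = −(40/74)·y, ω_arm = 0
boundary: total ω_ring = x − (40/74)·y = 0 and total ω_sun = x + y = 1  ⇒  y = 37/57, x = 20/57
row 2 ring = −(40/74)·37/57 = -20/57
totals (row 1 + row 2): sun 20/57 + 37/57 = 1, ring 20/57 + (-20/57) = 0, arm 20/57 + 0 = 20/57
asked cell (row1, sun) = 20/57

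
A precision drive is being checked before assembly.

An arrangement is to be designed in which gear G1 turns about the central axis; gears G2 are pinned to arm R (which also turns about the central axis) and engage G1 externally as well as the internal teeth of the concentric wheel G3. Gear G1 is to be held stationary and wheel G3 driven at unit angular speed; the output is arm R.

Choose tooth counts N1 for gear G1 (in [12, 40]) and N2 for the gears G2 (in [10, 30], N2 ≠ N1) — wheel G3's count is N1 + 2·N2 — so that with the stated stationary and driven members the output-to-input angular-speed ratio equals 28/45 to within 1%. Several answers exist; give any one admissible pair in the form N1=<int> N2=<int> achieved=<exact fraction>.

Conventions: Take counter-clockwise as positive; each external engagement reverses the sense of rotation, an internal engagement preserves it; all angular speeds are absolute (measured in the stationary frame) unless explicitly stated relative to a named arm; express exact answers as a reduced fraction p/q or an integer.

N1=34 N2=11 achieved=28/45

class = planetary set [ratio 28/45 wanted; Willis about the carrier]
Willis with ω_sun = 0: ω_arm/ω_ring = N3/(N1+N3); set equal to 28/45  ⇒  N3/N1 = (28/45)/(1 − 28/45) = 28/17
N3 = N1 + 2·N2  ⇒  N2/N1 = (N3/N1 − 1)/2 = (28/17 − 1)/2 = 11/34
smallest multiple with N1 ≥ 12 and N2 ≥ 10: k = 1  ⇒  N1 = 1·34 = 34, N2 = 1·11 = 11 (N1 ≤ 40, N2 ≤ 30, N2 ≠ N1 ✓), N3 = 34 + 2·11 = 56
check: N3/(N1+N3) with N1 = 34, N3 = 56 gives 28/45; |achieved − target| = 0 ≤ 7/1125 ✓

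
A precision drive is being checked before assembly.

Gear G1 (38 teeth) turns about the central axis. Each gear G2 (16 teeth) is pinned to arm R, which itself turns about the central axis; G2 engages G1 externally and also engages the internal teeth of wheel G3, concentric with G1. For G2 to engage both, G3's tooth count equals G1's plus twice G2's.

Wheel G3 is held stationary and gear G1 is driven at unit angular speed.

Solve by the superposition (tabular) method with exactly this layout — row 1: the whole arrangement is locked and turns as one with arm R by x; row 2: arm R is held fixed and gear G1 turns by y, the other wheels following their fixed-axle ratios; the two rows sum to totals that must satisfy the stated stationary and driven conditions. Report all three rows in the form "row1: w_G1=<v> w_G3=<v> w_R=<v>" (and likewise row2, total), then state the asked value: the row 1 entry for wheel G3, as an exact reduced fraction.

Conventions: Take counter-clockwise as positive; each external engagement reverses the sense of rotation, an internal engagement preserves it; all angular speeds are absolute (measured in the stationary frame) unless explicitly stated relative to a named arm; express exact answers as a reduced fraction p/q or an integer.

topology: planetary set — G1 38T / G2 16T / G3 70T, arm = carrier (Willis)
superposition row 1 [locked train]: every member turns x
row 2 — arm fixed, fixed-axis ratios: sun y, ring −(38/70)·y, arm 0
boundary: total ω_ring = x − (38/70)·y = 0 and total ω_sun = x + y = 1  ⇒  y = 35/54, x = 19/54
row 2 ring = −(38/70)·35/54 = -19/54
totals (row 1 + row 2): sun 19/54 + 35/54 = 1, ring 19/54 + (-19/54) = 0, arm 19/54 + 0 = 19/54
asked cell (row1, ring) = 19/54

row1: w_G1=19/54 w_G3=19/54 w_R=19/54
row2: w_G1=35/54 w_G3=-19/54 w_R=0
total: w_G1=1 w_G3=0 w_R=19/54
asked value: 19/54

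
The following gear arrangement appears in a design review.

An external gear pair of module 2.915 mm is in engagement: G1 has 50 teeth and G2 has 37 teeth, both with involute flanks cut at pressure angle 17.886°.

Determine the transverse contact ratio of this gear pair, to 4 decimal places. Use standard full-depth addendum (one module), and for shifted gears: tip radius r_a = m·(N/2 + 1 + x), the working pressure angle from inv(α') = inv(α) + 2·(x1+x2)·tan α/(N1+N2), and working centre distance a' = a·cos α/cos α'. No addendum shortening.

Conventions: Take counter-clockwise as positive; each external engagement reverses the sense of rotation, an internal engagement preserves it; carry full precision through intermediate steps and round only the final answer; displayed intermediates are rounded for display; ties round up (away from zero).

1.8428

single-mesh involute tooth geometry (50T engaging 37T at module 2.915)
base radii: r_b1 = 69.352913, r_b2 = 51.321156
tip radii: r_a1 = 75.790000, r_a2 = 56.842500
no profile shift: α' = α, a' = a
action lengths: √(r_a1²−r_b1²) = 30.566281, √(r_a2²−r_b2²) = 24.437856
base pitch p_b = π·m·cos α = 8.715144
CR = (30.566281 + 24.437856 − 126.802500·sin 17.88600°)/8.715144 = 1.842773
contact ratio ≈ 1.8428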